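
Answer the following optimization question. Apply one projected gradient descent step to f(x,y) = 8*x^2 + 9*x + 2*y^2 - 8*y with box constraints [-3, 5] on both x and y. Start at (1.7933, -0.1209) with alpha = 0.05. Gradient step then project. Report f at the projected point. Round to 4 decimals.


Step 1: Compute gradient at (1.7933, -0.1209).
grad_x = 2*8*1.7933 + 9 = 37.6928
grad_y = 2*2*-0.1209 - 8 = -8.4836
Step 2: Gradient step.
x_raw = 1.7933 - 0.05*37.6928 = -0.0913
y_raw = -0.1209 - 0.05*-8.4836 = 0.3033
Step 3: Project onto [-3, 5].
x_proj = clip(-0.0913) = -0.0913
y_proj = clip(0.3033) = 0.3033
Step 4: Evaluate f.
f(-0.0913, 0.3033) = -2.9976


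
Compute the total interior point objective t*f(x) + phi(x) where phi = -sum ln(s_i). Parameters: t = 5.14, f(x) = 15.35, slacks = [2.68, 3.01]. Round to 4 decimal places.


Step 1: Compute log-barrier.
ln values: [0.9858, 1.1019]
phi = -(0.9858 + 1.1019) = -2.0878
Step 2: Compute augmented objective.
t*f(x) = 5.14*15.35 = 78.899
Total = 78.899 - 2.0878 = 76.8112


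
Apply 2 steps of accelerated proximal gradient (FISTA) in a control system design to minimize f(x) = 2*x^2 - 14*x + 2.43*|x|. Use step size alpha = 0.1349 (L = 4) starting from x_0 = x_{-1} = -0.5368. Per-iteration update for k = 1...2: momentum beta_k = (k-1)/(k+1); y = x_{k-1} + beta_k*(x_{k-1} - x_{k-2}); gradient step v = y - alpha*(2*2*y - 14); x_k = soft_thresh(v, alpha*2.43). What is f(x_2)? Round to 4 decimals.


FISTA on f(x) = 2*x^2 - 14*x + 2.43*|x|
L = 4, alpha = 0.1349
Iteration 1: beta = 0.0, y = -0.5368 + 0.0*(-0.5368 + 0.5368) = -0.5368
  grad(y) = -16.1472, v = y - alpha*grad = 1.6415
  prox(v) = soft_thresh(1.6415, 0.3278) = 1.3137
Iteration 2: beta = 0.3333, y = 1.3137 + 0.3333*(1.3137 + 0.5368) = 1.9305
  grad(y) = -6.2781, v = y - alpha*grad = 2.7774
  prox(v) = soft_thresh(2.7774, 0.3278) = 2.4496
f(x_2) = 2*2.4496^2 - 14*2.4496 + 2.43*|2.4496| = -16.3408


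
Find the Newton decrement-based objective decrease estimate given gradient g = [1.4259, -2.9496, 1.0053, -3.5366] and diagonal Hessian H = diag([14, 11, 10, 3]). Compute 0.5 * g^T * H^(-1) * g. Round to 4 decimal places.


Step 1: H is diagonal, so H^(-1) * g = [0.1019, -0.2681, 0.1005, -1.1789].
Step 2: g^T H^(-1) g = sum_i g_i^2 / H_ii
  = (1.4259)^2/14 + (-2.9496)^2/11 + (1.0053)^2/10 + (-3.5366)^2/3
  = 0.1452 + 0.7909 + 0.1011 + 4.1692 = 5.2064
Step 3: Objective decrease = 0.5 * g^T H^(-1) g = 2.6032


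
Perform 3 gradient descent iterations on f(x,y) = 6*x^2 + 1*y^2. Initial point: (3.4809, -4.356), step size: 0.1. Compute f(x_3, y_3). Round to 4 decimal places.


Gradient descent on f(x,y) = 6*x^2 + 1*y^2.
Starting point: (3.4809, -4.356), alpha = 0.1
Step 1: grad_x = 2*6*3.4809 = 41.7708, grad_y = 2*1*-4.356 = -8.712
  x_1 = 3.4809 - 0.1*41.7708 = -0.6962
  y_1 = -4.356 - 0.1*-8.712 = -3.4848
Step 2: grad_x = 2*6*-0.6962 = -8.3542, grad_y = 2*1*-3.4848 = -6.9696
  x_2 = -0.6962 - 0.1*-8.3542 = 0.1392
  y_2 = -3.4848 - 0.1*-6.9696 = -2.7878
Step 3: grad_x = 2*6*0.1392 = 1.6708, grad_y = 2*1*-2.7878 = -5.5757
  x_3 = 0.1392 - 0.1*1.6708 = -0.0278
  y_3 = -2.7878 - 0.1*-5.5757 = -2.2303
f(-0.0278, -2.2303) = 6*(-0.0278)^2 + 1*(-2.2303)^2 = 4.9788


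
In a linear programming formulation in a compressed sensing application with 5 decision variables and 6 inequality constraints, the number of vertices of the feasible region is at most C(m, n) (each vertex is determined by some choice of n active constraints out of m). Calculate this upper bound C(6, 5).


Each vertex corresponds to some choice of n active constraints out of m, so the number of vertices is at most C(m, n) = m! / (n!(m-n)!).
m = 6, n = 5
Numerator: 6 * 5 * 4 * 3 * 2
Denominator: 5! = 120
C(6, 5) = 6


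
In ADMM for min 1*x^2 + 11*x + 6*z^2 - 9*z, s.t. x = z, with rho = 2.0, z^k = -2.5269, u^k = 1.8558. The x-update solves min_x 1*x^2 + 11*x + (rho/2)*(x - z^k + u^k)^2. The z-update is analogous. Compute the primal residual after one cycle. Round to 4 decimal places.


ADMM iteration with rho = 2.0, z^k = -2.5269, u^k = 1.8558
Step 1: x-update.
Minimize 1*x^2 + 11*x + (2.0/2)*(x + 2.5269 + 1.8558)^2
FOC: (2*1 + 2.0)*x = -11 + 2.0*(-2.5269 - 1.8558)
x^{k+1} = -4.9414
Step 2: z-update.
Minimize 6*z^2 - 9*z + (2.0/2)*(-4.9414 - z + 1.8558)^2
FOC: (2*6 + 2.0)*z = 9 + 2.0*(-4.9414 + 1.8558)
z^{k+1} = 0.2021
Step 3: u-update.
u^{k+1} = 1.8558 - 4.9414 - 0.2021 = -3.2876
Step 4: Primal residual = |-4.9414 - 0.2021| = 5.1434


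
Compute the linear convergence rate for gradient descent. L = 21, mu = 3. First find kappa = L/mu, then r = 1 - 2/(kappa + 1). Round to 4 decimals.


Step 1: Compute the condition number.
kappa = L/mu = 21/3 = 7.0
Step 2: Compute the convergence rate.
r = 1 - 2/(kappa + 1) = 1 - 2*mu/(L + mu) = (L - mu)/(L + mu) = 18/24 = 0.75


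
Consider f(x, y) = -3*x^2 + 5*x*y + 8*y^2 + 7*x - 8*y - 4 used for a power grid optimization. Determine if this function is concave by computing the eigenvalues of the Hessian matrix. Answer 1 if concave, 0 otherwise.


The Hessian of f(x,y) = -3*x^2 + 5*x*y + 8*y^2 + 7*x - 8*y - 4 is:
H = [[-6, 5], [5, 16]]
Trace = -6 + 16 = 10
Determinant = -6*16 - (5)^2 = -121
Discriminant = (10)^2 - 4*-121 = 584.0
Eigenvalues: lambda_1 = -7.083, lambda_2 = 17.083
The function is not concave.

0


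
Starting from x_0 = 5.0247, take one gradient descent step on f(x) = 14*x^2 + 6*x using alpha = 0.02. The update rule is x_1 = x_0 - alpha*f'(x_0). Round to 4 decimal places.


We compute the gradient at x_0 and apply the update.
f'(x) = 28*x + 6
f'(5.0247) = 28*5.0247 + 6 = 146.6916
x_1 = 5.0247 - 0.02*146.6916 = 2.0909


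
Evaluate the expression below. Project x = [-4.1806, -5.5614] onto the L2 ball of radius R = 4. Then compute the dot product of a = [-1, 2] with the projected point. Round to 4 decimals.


Step 1: Compute ||x|| (intermediates to 6 decimals).
||x|| = sqrt((-4.1806)^2 + (-5.5614)^2) = 6.957484
Step 2: Project.
Since ||x|| > R, scale = R/||x|| = 4/6.957484 = 0.57492, proj(x) = scale * x
proj(x) = [-2.403511, -3.19736]
Step 3: Dot product.
a^T * proj(x) = -1*(-2.403511) + 2*(-3.19736) = -3.9912


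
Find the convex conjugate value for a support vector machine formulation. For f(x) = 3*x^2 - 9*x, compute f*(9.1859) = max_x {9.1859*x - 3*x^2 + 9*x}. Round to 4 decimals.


f*(y) = sup_x {y*x - a*x^2 - b*x} = sup_x {(y-b)*x - a*x^2}
FOC: (y - b) - 2a*x = 0 => x* = (y - b)/(2a)
x* = (9.1859 + 9)/(2*3) = 3.031
f*(9.1859) = (y-b)^2/(4a) = (9.1859 + 9)^2/(4*3)
= 330.727/12 = 27.5606


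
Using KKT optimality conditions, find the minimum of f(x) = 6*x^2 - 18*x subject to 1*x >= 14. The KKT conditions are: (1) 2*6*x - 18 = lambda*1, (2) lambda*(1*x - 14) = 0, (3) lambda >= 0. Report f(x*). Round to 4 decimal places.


Step 1: Try lambda = 0 (constraint inactive).
x_unc = 18/(2*6) = 1.5
Check: 1*1.5 = 1.5 < 14 -- violated!
Step 2: Constraint must be active: 1*x = 14
x* = 14/1 = 14.0
lambda = (2*6*14.0 - 18)/1 = 150.0
Step 3: Compute optimal value.
f(x*) = 6*14.0^2 - 18*14.0 = 924.0


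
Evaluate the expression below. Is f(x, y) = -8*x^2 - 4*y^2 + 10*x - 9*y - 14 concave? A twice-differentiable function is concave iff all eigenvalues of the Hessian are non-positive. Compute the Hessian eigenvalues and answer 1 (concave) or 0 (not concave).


The Hessian of f(x,y) = -8*x^2 - 4*y^2 + 10*x - 9*y - 14 is:
H = [[-16, 0], [0, -8]]
Trace = -16 - 8 = -24
Determinant = -16*-8 - (0)^2 = 128
Discriminant = (-24)^2 - 4*128 = 64.0
Eigenvalues: lambda_1 = -16.0, lambda_2 = -8.0
The function is concave.

1


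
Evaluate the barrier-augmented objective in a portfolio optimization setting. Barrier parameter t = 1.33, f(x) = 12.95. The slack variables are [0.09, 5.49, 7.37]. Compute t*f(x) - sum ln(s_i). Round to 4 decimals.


Step 1: Compute log-barrier.
ln values: [-2.4079, 1.7029, 1.9974]
phi = -(-2.4079 + 1.7029 + 1.9974) = -1.2924
Step 2: Compute augmented objective.
t*f(x) = 1.33*12.95 = 17.2235
Total = 17.2235 - 1.2924 = 15.9311


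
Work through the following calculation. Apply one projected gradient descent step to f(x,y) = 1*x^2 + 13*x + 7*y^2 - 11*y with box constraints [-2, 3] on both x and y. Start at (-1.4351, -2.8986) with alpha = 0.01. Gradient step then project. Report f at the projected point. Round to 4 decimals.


Step 1: Compute gradient at (-1.4351, -2.8986).
grad_x = 2*1*-1.4351 + 13 = 10.1298
grad_y = 2*7*-2.8986 - 11 = -51.5804
Step 2: Gradient step.
x_raw = -1.4351 - 0.01*10.1298 = -1.5364
y_raw = -2.8986 - 0.01*-51.5804 = -2.3828
Step 3: Project onto [-2, 3].
x_proj = clip(-1.5364) = -1.5364
y_proj = clip(-2.3828) = -2.0
Step 4: Evaluate f.
f(-1.5364, -2.0) = 32.3873


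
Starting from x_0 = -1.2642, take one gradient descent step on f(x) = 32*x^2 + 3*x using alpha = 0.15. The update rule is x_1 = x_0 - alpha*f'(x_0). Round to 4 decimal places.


We compute the gradient at x_0 and apply the update.
f'(x) = 64*x + 3
f'(-1.2642) = 64*-1.2642 + 3 = -77.9088
x_1 = -1.2642 - 0.15*-77.9088 = 10.4221


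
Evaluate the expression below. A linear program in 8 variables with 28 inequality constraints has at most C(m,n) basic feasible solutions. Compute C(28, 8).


Each vertex corresponds to some choice of n active constraints out of m, so the number of vertices is at most C(m, n) = m! / (n!(m-n)!).
m = 28, n = 8
Numerator: 28 * 27 * 26 * 25 * 24 * 23 * 22 * 21
Denominator: 8! = 40320
C(28, 8) = 3108105


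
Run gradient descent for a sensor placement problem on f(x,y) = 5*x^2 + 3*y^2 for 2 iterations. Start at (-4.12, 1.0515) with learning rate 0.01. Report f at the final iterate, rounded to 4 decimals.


Gradient descent on f(x,y) = 5*x^2 + 3*y^2.
Starting point: (-4.12, 1.0515), alpha = 0.01
Step 1: grad_x = 2*5*-4.12 = -41.2, grad_y = 2*3*1.0515 = 6.309
  x_1 = -4.12 - 0.01*-41.2 = -3.708
  y_1 = 1.0515 - 0.01*6.309 = 0.9884
Step 2: grad_x = 2*5*-3.708 = -37.08, grad_y = 2*3*0.9884 = 5.9305
  x_2 = -3.708 - 0.01*-37.08 = -3.3372
  y_2 = 0.9884 - 0.01*5.9305 = 0.9291
f(-3.3372, 0.9291) = 5*(-3.3372)^2 + 3*0.9291^2 = 58.2742


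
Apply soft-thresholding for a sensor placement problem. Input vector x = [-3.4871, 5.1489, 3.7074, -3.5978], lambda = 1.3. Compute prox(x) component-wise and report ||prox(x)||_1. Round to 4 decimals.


Soft-thresholding with lambda = 1.3:
prox(-3.4871) = sign(-3.4871)*max(|-3.4871| - 1.3, 0) = -2.1871
prox(5.1489) = sign(5.1489)*max(|5.1489| - 1.3, 0) = 3.8489
prox(3.7074) = sign(3.7074)*max(|3.7074| - 1.3, 0) = 2.4074
prox(-3.5978) = sign(-3.5978)*max(|-3.5978| - 1.3, 0) = -2.2978
prox(x) = [-2.1871, 3.8489, 2.4074, -2.2978]
||prox(x)||_1 = 2.1871 + 3.8489 + 2.4074 + 2.2978 = 10.7412


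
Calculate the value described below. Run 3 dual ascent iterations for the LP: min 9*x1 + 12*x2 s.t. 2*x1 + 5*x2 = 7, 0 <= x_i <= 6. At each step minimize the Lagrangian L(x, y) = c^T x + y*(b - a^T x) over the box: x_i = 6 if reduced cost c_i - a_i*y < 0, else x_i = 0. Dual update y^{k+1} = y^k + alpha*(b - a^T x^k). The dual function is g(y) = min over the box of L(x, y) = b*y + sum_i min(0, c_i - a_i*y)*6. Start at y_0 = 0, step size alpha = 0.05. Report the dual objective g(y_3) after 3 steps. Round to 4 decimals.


Dual ascent for LP: min 9*x1 + 12*x2, 2*x1 + 5*x2 = 7, 0 <= x_i <= 6
Step 1: y^k = 0.0, reduced costs: (9.0, 12.0)
  x^k = (0.0, 0.0), subgradient = b - a^T x = 7.0
  y^{k+1} = 0.0 + 0.05*7.0 = 0.35
Step 2: y^k = 0.35, reduced costs: (8.3, 10.25)
  x^k = (0.0, 0.0), subgradient = b - a^T x = 7.0
  y^{k+1} = 0.35 + 0.05*7.0 = 0.7
Step 3: y^k = 0.7, reduced costs: (7.6, 8.5)
  x^k = (0.0, 0.0), subgradient = b - a^T x = 7.0
  y^{k+1} = 0.7 + 0.05*7.0 = 1.05
Dual objective at y_3 = 1.05: reduced costs (6.9, 6.75), box minimizer x = (0.0, 0.0)
g(y_3) = b*y + (c1 - a1*y)*x1 + (c2 - a2*y)*x2 = 7*1.05 + 6.9*0.0 + 6.75*0.0 = 7.35 + 0.0 + 0.0 = 7.35


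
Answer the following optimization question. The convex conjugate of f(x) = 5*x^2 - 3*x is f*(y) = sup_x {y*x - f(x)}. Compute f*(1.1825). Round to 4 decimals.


f*(y) = sup_x {y*x - a*x^2 - b*x} = sup_x {(y-b)*x - a*x^2}
FOC: (y - b) - 2a*x = 0 => x* = (y - b)/(2a)
x* = (1.1825 + 3)/(2*5) = 0.4183
f*(1.1825) = (y-b)^2/(4a) = (1.1825 + 3)^2/(4*5)
= 17.4933/20 = 0.8747


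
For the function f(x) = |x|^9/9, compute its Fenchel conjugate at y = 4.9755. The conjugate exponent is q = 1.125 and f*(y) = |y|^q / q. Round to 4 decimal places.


The conjugate exponent q satisfies 1/p + 1/q = 1.
p = 9, so q = 9/(9 - 1) = 1.125
|y|^q = 4.9755^1.125 = 6.0805
f*(4.9755) = 6.0805 / 1.125 = 5.4049


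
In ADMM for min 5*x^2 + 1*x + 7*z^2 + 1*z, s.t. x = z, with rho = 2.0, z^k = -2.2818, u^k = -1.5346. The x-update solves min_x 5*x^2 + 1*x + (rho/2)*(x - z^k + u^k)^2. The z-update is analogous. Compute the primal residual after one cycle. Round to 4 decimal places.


ADMM iteration with rho = 2.0, z^k = -2.2818, u^k = -1.5346
Step 1: x-update.
Minimize 5*x^2 + 1*x + (2.0/2)*(x + 2.2818 - 1.5346)^2
FOC: (2*5 + 2.0)*x = -1 + 2.0*(-2.2818 + 1.5346)
x^{k+1} = -0.2079
Step 2: z-update.
Minimize 7*z^2 + 1*z + (2.0/2)*(-0.2079 - z - 1.5346)^2
FOC: (2*7 + 2.0)*z = -1 + 2.0*(-0.2079 - 1.5346)
z^{k+1} = -0.2803
Step 3: u-update.
u^{k+1} = -1.5346 - 0.2079 + 0.2803 = -1.4622
Step 4: Primal residual = |-0.2079 + 0.2803| = 0.0724


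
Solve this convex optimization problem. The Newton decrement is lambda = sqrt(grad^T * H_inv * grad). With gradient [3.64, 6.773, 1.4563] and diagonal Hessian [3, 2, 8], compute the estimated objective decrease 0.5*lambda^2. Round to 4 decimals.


Step 1: H is diagonal, so H^(-1) * g = [1.2133, 3.3865, 0.182].
Step 2: g^T H^(-1) g = sum_i g_i^2 / H_ii
  = (3.64)^2/3 + (6.773)^2/2 + (1.4563)^2/8
  = 4.4165 + 22.9368 + 0.2651 = 27.6184
Step 3: Objective decrease = 0.5 * g^T H^(-1) g = 13.8092


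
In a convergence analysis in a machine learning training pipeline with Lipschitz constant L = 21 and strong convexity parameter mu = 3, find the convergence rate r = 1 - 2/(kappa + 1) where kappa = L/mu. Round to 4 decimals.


Step 1: Compute the condition number.
kappa = L/mu = 21/3 = 7.0
Step 2: Compute the convergence rate.
r = 1 - 2/(kappa + 1) = 1 - 2*mu/(L + mu) = (L - mu)/(L + mu) = 18/24 = 0.75


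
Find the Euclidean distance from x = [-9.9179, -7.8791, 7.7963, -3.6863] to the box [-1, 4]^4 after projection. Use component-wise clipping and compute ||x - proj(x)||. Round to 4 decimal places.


Project each component onto [-1, 4].
clip(-9.9179) = -1.0, clip(-7.8791) = -1.0, clip(7.7963) = 4.0, clip(-3.6863) = -1.0
Projection = [-1.0, -1.0, 4.0, -1.0]
Squared diffs: [79.5289, 47.322, 14.4119, 7.2162]
Distance = sqrt(148.479) = 12.1852


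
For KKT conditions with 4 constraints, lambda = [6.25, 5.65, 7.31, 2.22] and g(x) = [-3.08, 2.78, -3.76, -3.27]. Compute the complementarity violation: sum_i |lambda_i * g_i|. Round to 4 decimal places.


KKT complementary slackness check:
lambda_1 * g_1 = 6.25 * -3.08 = -19.25
lambda_2 * g_2 = 5.65 * 2.78 = 15.707
lambda_3 * g_3 = 7.31 * -3.76 = -27.4856
lambda_4 * g_4 = 2.22 * -3.27 = -7.2594
Total violation = 19.25 + 15.707 + 27.4856 + 7.2594 = 69.702


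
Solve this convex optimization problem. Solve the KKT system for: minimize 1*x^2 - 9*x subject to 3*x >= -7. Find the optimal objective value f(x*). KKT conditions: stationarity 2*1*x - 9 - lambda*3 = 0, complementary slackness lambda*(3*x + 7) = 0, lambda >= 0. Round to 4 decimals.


Step 1: Try lambda = 0 (constraint inactive).
Stationarity: 2*1*x - 9 = 0
x* = 9/(2*1) = 4.5
Check constraint: 3*4.5 = 13.5 >= -7 -- satisfied.
Step 2: Compute optimal value.
f(x*) = 1*4.5^2 - 9*4.5 = -20.25


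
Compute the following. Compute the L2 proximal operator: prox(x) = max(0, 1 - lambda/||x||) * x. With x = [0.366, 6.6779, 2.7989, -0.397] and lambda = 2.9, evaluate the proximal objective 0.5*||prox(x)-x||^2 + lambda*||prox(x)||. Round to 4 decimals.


Step 1: Compute ||x||.
||x|| = 7.2608
Step 2: Compute scaling factor.
scale = max(0, 1 - 2.9/7.2608) = 0.6006
Step 3: prox(x) = [0.2198, 4.0107, 1.681, -0.2384]
||prox(x)|| = 4.3608
Step 4: Proximal objective.
0.5*||prox-x||^2 = 4.205
lambda*||prox|| = 12.6463
Total = 16.8514


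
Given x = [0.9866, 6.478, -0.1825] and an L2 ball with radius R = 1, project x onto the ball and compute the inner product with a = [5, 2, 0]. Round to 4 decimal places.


Step 1: Compute ||x|| (intermediates to 6 decimals).
||x|| = sqrt(0.9866^2 + 6.478^2 + (-0.1825)^2) = 6.55524
Step 2: Project.
Since ||x|| > R, scale = R/||x|| = 1/6.55524 = 0.15255, proj(x) = scale * x
proj(x) = [0.150506, 0.988219, -0.02784]
Step 3: Dot product.
a^T * proj(x) = 5*0.150506 + 2*0.988219 + 0*(-0.02784) = 2.729


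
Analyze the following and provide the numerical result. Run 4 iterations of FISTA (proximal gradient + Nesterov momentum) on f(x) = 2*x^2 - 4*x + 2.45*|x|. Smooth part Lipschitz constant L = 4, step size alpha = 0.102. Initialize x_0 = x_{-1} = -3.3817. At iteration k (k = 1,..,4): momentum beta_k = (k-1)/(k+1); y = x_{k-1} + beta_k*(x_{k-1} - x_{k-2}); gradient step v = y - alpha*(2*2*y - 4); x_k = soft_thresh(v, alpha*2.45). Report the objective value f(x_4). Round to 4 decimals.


FISTA on f(x) = 2*x^2 - 4*x + 2.45*|x|
L = 4, alpha = 0.102
Iteration 1: beta = 0.0, y = -3.3817 + 0.0*(-3.3817 + 3.3817) = -3.3817
  grad(y) = -17.5268, v = y - alpha*grad = -1.594
  prox(v) = soft_thresh(-1.594, 0.2499) = -1.3441
Iteration 2: beta = 0.3333, y = -1.3441 + 0.3333*(-1.3441 + 3.3817) = -0.6649
  grad(y) = -6.6594, v = y - alpha*grad = 0.0144
  prox(v) = soft_thresh(0.0144, 0.2499) = 0.0
Iteration 3: beta = 0.5, y = 0.0 + 0.5*(0.0 + 1.3441) = 0.672
  grad(y) = -1.3119, v = y - alpha*grad = 0.8058
  prox(v) = soft_thresh(0.8058, 0.2499) = 0.5559
Iteration 4: beta = 0.6, y = 0.5559 + 0.6*(0.5559 - 0.0) = 0.8895
  grad(y) = -0.442, v = y - alpha*grad = 0.9346
  prox(v) = soft_thresh(0.9346, 0.2499) = 0.6847
f(x_4) = 2*0.6847^2 - 4*0.6847 + 2.45*|0.6847| = -0.1237


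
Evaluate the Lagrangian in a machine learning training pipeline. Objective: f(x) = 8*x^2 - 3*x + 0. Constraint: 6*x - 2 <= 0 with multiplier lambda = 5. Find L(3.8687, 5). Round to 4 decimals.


Step 1: Evaluate f(x).
f(3.8687) = 8*3.8687^2 - 3*3.8687 + 0 = 108.1286
Step 2: Evaluate g(x).
g(3.8687) = 6*3.8687 - 2 = 21.2122
Step 3: Compute Lagrangian.
L = 108.1286 + 5*21.2122 = 214.1896


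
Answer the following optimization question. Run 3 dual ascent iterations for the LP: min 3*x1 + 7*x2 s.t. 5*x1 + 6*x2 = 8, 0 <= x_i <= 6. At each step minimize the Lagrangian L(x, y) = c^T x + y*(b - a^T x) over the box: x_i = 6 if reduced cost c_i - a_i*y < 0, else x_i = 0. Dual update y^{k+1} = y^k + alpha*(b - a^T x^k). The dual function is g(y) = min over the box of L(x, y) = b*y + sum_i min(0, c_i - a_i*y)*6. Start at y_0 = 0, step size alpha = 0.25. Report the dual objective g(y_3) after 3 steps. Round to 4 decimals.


Dual ascent for LP: min 3*x1 + 7*x2, 5*x1 + 6*x2 = 8, 0 <= x_i <= 6
Step 1: y^k = 0.0, reduced costs: (3.0, 7.0)
  x^k = (0.0, 0.0), subgradient = b - a^T x = 8.0
  y^{k+1} = 0.0 + 0.25*8.0 = 2.0
Step 2: y^k = 2.0, reduced costs: (-7.0, -5.0)
  x^k = (6.0, 6.0), subgradient = b - a^T x = -58.0
  y^{k+1} = 2.0 + 0.25*-58.0 = -12.5
Step 3: y^k = -12.5, reduced costs: (65.5, 82.0)
  x^k = (0.0, 0.0), subgradient = b - a^T x = 8.0
  y^{k+1} = -12.5 + 0.25*8.0 = -10.5
Dual objective at y_3 = -10.5: reduced costs (55.5, 70.0), box minimizer x = (0.0, 0.0)
g(y_3) = b*y + (c1 - a1*y)*x1 + (c2 - a2*y)*x2 = 8*(-10.5) + 55.5*0.0 + 70.0*0.0 = -84.0 + 0.0 + 0.0 = -84.0


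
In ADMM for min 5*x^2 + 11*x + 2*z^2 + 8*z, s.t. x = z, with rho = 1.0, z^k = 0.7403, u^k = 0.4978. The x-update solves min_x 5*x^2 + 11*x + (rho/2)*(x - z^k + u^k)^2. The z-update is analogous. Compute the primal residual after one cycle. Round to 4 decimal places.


ADMM iteration with rho = 1.0, z^k = 0.7403, u^k = 0.4978
Step 1: x-update.
Minimize 5*x^2 + 11*x + (1.0/2)*(x - 0.7403 + 0.4978)^2
FOC: (2*5 + 1.0)*x = -11 + 1.0*(0.7403 - 0.4978)
x^{k+1} = -0.978
Step 2: z-update.
Minimize 2*z^2 + 8*z + (1.0/2)*(-0.978 - z + 0.4978)^2
FOC: (2*2 + 1.0)*z = -8 + 1.0*(-0.978 + 0.4978)
z^{k+1} = -1.696
Step 3: u-update.
u^{k+1} = 0.4978 - 0.978 + 1.696 = 1.2159
Step 4: Primal residual = |-0.978 + 1.696| = 0.7181


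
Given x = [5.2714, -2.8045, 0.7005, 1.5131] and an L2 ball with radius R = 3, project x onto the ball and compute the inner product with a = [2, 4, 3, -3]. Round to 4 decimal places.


Step 1: Compute ||x|| (intermediates to 6 decimals).
||x|| = sqrt(5.2714^2 + (-2.8045)^2 + 0.7005^2 + 1.5131^2) = 6.199439
Step 2: Project.
Since ||x|| > R, scale = R/||x|| = 3/6.199439 = 0.483915, proj(x) = scale * x
proj(x) = [2.55091, -1.35714, 0.338982, 0.732212]
Step 3: Dot product.
a^T * proj(x) = 2*2.55091 + 4*(-1.35714) + 3*0.338982 - 3*0.732212 = -1.5064


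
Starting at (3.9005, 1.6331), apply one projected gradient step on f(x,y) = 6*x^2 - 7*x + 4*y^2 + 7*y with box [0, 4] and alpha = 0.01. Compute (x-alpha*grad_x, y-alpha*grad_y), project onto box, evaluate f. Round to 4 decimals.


Step 1: Compute gradient at (3.9005, 1.6331).
grad_x = 2*6*3.9005 - 7 = 39.806
grad_y = 2*4*1.6331 + 7 = 20.0648
Step 2: Gradient step.
x_raw = 3.9005 - 0.01*39.806 = 3.5024
y_raw = 1.6331 - 0.01*20.0648 = 1.4325
Step 3: Project onto [0, 4].
x_proj = clip(3.5024) = 3.5024
y_proj = clip(1.4325) = 1.4325
Step 4: Evaluate f.
f(3.5024, 1.4325) = 67.3203


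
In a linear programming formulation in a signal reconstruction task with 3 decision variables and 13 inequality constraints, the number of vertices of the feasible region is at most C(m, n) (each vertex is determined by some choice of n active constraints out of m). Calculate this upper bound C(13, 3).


Each vertex corresponds to some choice of n active constraints out of m, so the number of vertices is at most C(m, n) = m! / (n!(m-n)!).
m = 13, n = 3
Numerator: 13 * 12 * 11
Denominator: 3! = 6
C(13, 3) = 286


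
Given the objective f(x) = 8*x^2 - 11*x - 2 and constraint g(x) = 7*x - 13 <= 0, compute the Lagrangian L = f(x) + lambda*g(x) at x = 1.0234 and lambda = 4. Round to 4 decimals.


Step 1: Evaluate f(x).
f(1.0234) = 8*1.0234^2 - 11*1.0234 - 2 = -4.8786
Step 2: Evaluate g(x).
g(1.0234) = 7*1.0234 - 13 = -5.8362
Step 3: Compute Lagrangian.
L = -4.8786 + 4*-5.8362 = -28.2234


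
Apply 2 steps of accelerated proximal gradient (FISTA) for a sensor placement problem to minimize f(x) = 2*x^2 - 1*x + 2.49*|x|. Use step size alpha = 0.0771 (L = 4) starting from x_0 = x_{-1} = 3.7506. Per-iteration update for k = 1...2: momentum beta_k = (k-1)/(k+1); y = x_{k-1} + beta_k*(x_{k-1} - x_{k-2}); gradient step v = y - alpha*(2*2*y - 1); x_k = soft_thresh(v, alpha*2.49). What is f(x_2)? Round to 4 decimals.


FISTA on f(x) = 2*x^2 - 1*x + 2.49*|x|
L = 4, alpha = 0.0771
Iteration 1: beta = 0.0, y = 3.7506 + 0.0*(3.7506 - 3.7506) = 3.7506
  grad(y) = 14.0024, v = y - alpha*grad = 2.671
  prox(v) = soft_thresh(2.671, 0.192) = 2.479
Iteration 2: beta = 0.3333, y = 2.479 + 0.3333*(2.479 - 3.7506) = 2.0552
  grad(y) = 7.2207, v = y - alpha*grad = 1.4985
  prox(v) = soft_thresh(1.4985, 0.192) = 1.3065
f(x_2) = 2*1.3065^2 - 1*1.3065 + 2.49*|1.3065| = 5.3605


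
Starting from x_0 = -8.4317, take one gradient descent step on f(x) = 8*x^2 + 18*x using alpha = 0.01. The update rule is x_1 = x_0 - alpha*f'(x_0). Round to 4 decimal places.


We compute the gradient at x_0 and apply the update.
f'(x) = 16*x + 18
f'(-8.4317) = 16*-8.4317 + 18 = -116.9072
x_1 = -8.4317 - 0.01*-116.9072 = -7.2626


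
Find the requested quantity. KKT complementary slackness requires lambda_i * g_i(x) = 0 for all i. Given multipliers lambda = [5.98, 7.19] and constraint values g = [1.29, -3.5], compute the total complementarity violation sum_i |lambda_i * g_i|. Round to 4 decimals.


KKT complementary slackness check:
lambda_1 * g_1 = 5.98 * 1.29 = 7.7142
lambda_2 * g_2 = 7.19 * -3.5 = -25.165
Total violation = 7.7142 + 25.165 = 32.8792


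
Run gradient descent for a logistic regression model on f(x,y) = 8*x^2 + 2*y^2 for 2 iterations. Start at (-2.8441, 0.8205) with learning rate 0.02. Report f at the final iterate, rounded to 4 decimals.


Gradient descent on f(x,y) = 8*x^2 + 2*y^2.
Starting point: (-2.8441, 0.8205), alpha = 0.02
Step 1: grad_x = 2*8*-2.8441 = -45.5056, grad_y = 2*2*0.8205 = 3.282
  x_1 = -2.8441 - 0.02*-45.5056 = -1.934
  y_1 = 0.8205 - 0.02*3.282 = 0.7549
Step 2: grad_x = 2*8*-1.934 = -30.9438, grad_y = 2*2*0.7549 = 3.0194
  x_2 = -1.934 - 0.02*-30.9438 = -1.3151
  y_2 = 0.7549 - 0.02*3.0194 = 0.6945
f(-1.3151, 0.6945) = 8*(-1.3151)^2 + 2*0.6945^2 = 14.8007


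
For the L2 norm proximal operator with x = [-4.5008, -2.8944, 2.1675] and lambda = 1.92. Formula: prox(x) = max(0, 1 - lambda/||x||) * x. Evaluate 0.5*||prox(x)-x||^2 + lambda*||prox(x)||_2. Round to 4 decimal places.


Step 1: Compute ||x||.
||x|| = 5.7735
Step 2: Compute scaling factor.
scale = max(0, 1 - 1.92/5.7735) = 0.6674
Step 3: prox(x) = [-3.004, -1.9318, 1.4467]
||prox(x)|| = 3.8535
Step 4: Proximal objective.
0.5*||prox-x||^2 = 1.8432
lambda*||prox|| = 7.3987
Total = 9.2418


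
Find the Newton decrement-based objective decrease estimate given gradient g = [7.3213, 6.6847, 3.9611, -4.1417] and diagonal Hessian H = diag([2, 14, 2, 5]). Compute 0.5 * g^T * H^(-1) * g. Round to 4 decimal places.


Step 1: H is diagonal, so H^(-1) * g = [3.6607, 0.4775, 1.9806, -0.8283].
Step 2: g^T H^(-1) g = sum_i g_i^2 / H_ii
  = (7.3213)^2/2 + (6.6847)^2/14 + (3.9611)^2/2 + (-4.1417)^2/5
  = 26.8007 + 3.1918 + 7.8452 + 3.4307 = 41.2684
Step 3: Objective decrease = 0.5 * g^T H^(-1) g = 20.6342


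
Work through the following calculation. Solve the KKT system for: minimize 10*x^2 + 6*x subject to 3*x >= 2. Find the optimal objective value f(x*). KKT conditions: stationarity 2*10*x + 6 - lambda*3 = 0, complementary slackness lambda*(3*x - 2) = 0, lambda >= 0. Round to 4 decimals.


Step 1: Try lambda = 0 (constraint inactive).
x_unc = -6/(2*10) = -0.3
Check: 3*-0.3 = -0.9 < 2 -- violated!
Step 2: Constraint must be active: 3*x = 2
x* = 2/3 = 0.6667 (rounded; the exact value 2/3 is used below)
lambda = (2*10*(2/3) + 6)/3 = 6.4444
Step 3: Compute optimal value.
f(x*) = 10*(2/3)^2 + 6*(2/3) = 8.4444


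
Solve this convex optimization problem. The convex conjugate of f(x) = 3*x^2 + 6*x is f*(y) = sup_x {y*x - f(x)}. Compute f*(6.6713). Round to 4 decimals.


f*(y) = sup_x {y*x - a*x^2 - b*x} = sup_x {(y-b)*x - a*x^2}
FOC: (y - b) - 2a*x = 0 => x* = (y - b)/(2a)
x* = (6.6713 - 6)/(2*3) = 0.1119
f*(6.6713) = (y-b)^2/(4a) = (6.6713 - 6)^2/(4*3)
= 0.4506/12 = 0.0376


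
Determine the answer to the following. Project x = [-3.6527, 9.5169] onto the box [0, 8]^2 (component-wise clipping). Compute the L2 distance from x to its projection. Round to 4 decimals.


Project each component onto [0, 8].
clip(-3.6527) = 0.0, clip(9.5169) = 8.0
Projection = [0.0, 8.0]
Squared diffs: [13.3422, 2.301]
Distance = sqrt(15.6432) = 3.9551


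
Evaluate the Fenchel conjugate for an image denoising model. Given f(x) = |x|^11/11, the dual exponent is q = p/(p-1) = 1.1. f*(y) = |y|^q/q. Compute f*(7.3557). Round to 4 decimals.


The conjugate exponent q satisfies 1/p + 1/q = 1.
p = 11, so q = 11/(11 - 1) = 1.1
|y|^q = 7.3557^1.1 = 8.9802
f*(7.3557) = 8.9802 / 1.1 = 8.1638


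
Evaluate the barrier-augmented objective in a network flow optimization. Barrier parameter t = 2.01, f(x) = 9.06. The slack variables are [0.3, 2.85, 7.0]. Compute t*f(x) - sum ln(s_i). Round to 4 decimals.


Step 1: Compute log-barrier.
ln values: [-1.204, 1.0473, 1.9459]
phi = -(-1.204 + 1.0473 + 1.9459) = -1.7893
Step 2: Compute augmented objective.
t*f(x) = 2.01*9.06 = 18.2106
Total = 18.2106 - 1.7893 = 16.4213


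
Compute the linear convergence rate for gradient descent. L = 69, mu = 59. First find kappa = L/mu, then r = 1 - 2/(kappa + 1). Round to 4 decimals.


Step 1: Compute the condition number.
kappa = L/mu = 69/59 = 1.1695
Step 2: Compute the convergence rate.
r = 1 - 2/(kappa + 1) = 1 - 2*mu/(L + mu) = (L - mu)/(L + mu) = 10/128 = 0.0781


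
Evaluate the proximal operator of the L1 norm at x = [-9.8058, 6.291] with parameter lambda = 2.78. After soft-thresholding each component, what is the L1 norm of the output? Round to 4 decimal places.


Soft-thresholding with lambda = 2.78:
prox(-9.8058) = sign(-9.8058)*max(|-9.8058| - 2.78, 0) = -7.0258
prox(6.291) = sign(6.291)*max(|6.291| - 2.78, 0) = 3.511
prox(x) = [-7.0258, 3.511]
||prox(x)||_1 = 7.0258 + 3.511 = 10.5368


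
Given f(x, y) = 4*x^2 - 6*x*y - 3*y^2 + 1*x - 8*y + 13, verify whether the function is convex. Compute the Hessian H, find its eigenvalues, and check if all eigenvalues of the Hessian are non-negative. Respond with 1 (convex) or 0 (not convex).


The Hessian of f(x,y) = 4*x^2 - 6*x*y - 3*y^2 + 1*x - 8*y + 13 is:
H = [[8, -6], [-6, -6]]
Trace = 8 - 6 = 2
Determinant = 8*-6 - (-6)^2 = -84
Discriminant = (2)^2 - 4*-84 = 340.0
Eigenvalues: lambda_1 = -8.2195, lambda_2 = 10.2195
The function is not convex.

0


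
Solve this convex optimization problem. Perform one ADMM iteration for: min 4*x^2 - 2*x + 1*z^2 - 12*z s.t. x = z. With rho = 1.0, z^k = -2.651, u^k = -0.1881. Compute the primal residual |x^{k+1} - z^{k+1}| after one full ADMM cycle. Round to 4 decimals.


ADMM iteration with rho = 1.0, z^k = -2.651, u^k = -0.1881
Step 1: x-update.
Minimize 4*x^2 - 2*x + (1.0/2)*(x + 2.651 - 0.1881)^2
FOC: (2*4 + 1.0)*x = 2 + 1.0*(-2.651 + 0.1881)
x^{k+1} = -0.0514
Step 2: z-update.
Minimize 1*z^2 - 12*z + (1.0/2)*(-0.0514 - z - 0.1881)^2
FOC: (2*1 + 1.0)*z = 12 + 1.0*(-0.0514 - 0.1881)
z^{k+1} = 3.9202
Step 3: u-update.
u^{k+1} = -0.1881 - 0.0514 - 3.9202 = -4.1597
Step 4: Primal residual = |-0.0514 - 3.9202| = 3.9716


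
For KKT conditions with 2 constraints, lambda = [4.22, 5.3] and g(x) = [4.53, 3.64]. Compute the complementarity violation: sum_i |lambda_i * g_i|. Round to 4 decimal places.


KKT complementary slackness check:
lambda_1 * g_1 = 4.22 * 4.53 = 19.1166
lambda_2 * g_2 = 5.3 * 3.64 = 19.292
Total violation = 19.1166 + 19.292 = 38.4086


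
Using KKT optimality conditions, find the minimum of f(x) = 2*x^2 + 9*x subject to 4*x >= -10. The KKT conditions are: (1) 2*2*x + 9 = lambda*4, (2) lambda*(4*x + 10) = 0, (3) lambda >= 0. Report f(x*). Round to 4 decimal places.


Step 1: Try lambda = 0 (constraint inactive).
Stationarity: 2*2*x + 9 = 0
x* = -9/(2*2) = -2.25
Check constraint: 4*-2.25 = -9.0 >= -10 -- satisfied.
Step 2: Compute optimal value.
f(x*) = 2*(-2.25)^2 + 9*(-2.25) = -10.125


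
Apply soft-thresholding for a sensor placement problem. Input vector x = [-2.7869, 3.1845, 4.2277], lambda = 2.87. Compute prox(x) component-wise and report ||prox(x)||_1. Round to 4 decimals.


Soft-thresholding with lambda = 2.87:
prox(-2.7869) = sign(-2.7869)*max(|-2.7869| - 2.87, 0) = 0.0
prox(3.1845) = sign(3.1845)*max(|3.1845| - 2.87, 0) = 0.3145
prox(4.2277) = sign(4.2277)*max(|4.2277| - 2.87, 0) = 1.3577
prox(x) = [0.0, 0.3145, 1.3577]
||prox(x)||_1 = 0.0 + 0.3145 + 1.3577 = 1.6722


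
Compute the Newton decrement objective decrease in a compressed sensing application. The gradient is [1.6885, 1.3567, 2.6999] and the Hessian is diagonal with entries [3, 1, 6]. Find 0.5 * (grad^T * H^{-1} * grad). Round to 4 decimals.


Step 1: H is diagonal, so H^(-1) * g = [0.5628, 1.3567, 0.45].
Step 2: g^T H^(-1) g = sum_i g_i^2 / H_ii
  = (1.6885)^2/3 + (1.3567)^2/1 + (2.6999)^2/6
  = 0.9503 + 1.8406 + 1.2149 = 4.0059
Step 3: Objective decrease = 0.5 * g^T H^(-1) g = 2.0029


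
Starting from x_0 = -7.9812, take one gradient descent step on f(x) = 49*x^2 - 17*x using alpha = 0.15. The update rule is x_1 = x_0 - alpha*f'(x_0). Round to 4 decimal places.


We compute the gradient at x_0 and apply the update.
f'(x) = 98*x - 17
f'(-7.9812) = 98*-7.9812 - 17 = -799.1576
x_1 = -7.9812 - 0.15*-799.1576 = 111.8924


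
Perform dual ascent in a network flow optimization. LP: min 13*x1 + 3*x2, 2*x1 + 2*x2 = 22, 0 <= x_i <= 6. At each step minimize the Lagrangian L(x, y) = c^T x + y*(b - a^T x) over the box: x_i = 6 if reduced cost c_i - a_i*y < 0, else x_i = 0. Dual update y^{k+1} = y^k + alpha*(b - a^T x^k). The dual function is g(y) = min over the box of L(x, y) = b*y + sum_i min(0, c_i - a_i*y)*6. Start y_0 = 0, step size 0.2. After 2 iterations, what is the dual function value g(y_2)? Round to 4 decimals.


Dual ascent for LP: min 13*x1 + 3*x2, 2*x1 + 2*x2 = 22, 0 <= x_i <= 6
Step 1: y^k = 0.0, reduced costs: (13.0, 3.0)
  x^k = (0.0, 0.0), subgradient = b - a^T x = 22.0
  y^{k+1} = 0.0 + 0.2*22.0 = 4.4
Step 2: y^k = 4.4, reduced costs: (4.2, -5.8)
  x^k = (0.0, 6.0), subgradient = b - a^T x = 10.0
  y^{k+1} = 4.4 + 0.2*10.0 = 6.4
Dual objective at y_2 = 6.4: reduced costs (0.2, -9.8), box minimizer x = (0.0, 6.0)
g(y_2) = b*y + (c1 - a1*y)*x1 + (c2 - a2*y)*x2 = 22*6.4 + 0.2*0.0 + (-9.8)*6.0 = 140.8 + 0.0 - 58.8 = 82.0


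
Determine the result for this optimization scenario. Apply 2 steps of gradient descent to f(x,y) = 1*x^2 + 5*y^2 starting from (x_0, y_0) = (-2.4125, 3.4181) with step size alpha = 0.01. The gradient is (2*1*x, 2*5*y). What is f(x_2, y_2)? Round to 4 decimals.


Gradient descent on f(x,y) = 1*x^2 + 5*y^2.
Starting point: (-2.4125, 3.4181), alpha = 0.01
Step 1: grad_x = 2*1*-2.4125 = -4.825, grad_y = 2*5*3.4181 = 34.181
  x_1 = -2.4125 - 0.01*-4.825 = -2.3643
  y_1 = 3.4181 - 0.01*34.181 = 3.0763
Step 2: grad_x = 2*1*-2.3643 = -4.7285, grad_y = 2*5*3.0763 = 30.7629
  x_2 = -2.3643 - 0.01*-4.7285 = -2.317
  y_2 = 3.0763 - 0.01*30.7629 = 2.7687
f(-2.317, 2.7687) = 1*(-2.317)^2 + 5*2.7687^2 = 43.6957


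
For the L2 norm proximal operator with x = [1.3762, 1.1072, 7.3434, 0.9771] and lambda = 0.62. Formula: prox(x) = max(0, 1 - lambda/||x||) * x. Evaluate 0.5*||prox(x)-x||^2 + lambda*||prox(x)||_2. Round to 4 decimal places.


Step 1: Compute ||x||.
||x|| = 7.6158
Step 2: Compute scaling factor.
scale = max(0, 1 - 0.62/7.6158) = 0.9186
Step 3: prox(x) = [1.2642, 1.0171, 6.7456, 0.8976]
||prox(x)|| = 6.9958
Step 4: Proximal objective.
0.5*||prox-x||^2 = 0.1922
lambda*||prox|| = 4.3374
Total = 4.5296


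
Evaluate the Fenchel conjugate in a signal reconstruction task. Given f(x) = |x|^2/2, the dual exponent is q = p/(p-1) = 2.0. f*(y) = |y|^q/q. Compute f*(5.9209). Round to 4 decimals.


The conjugate exponent q satisfies 1/p + 1/q = 1.
p = 2, so q = 2/(2 - 1) = 2.0
|y|^q = 5.9209^2.0 = 35.0571
f*(5.9209) = 35.0571 / 2.0 = 17.5285


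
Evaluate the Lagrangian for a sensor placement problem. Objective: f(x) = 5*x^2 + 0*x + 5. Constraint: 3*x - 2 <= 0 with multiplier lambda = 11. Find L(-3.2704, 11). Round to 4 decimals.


Step 1: Evaluate f(x).
f(-3.2704) = 5*(-3.2704)^2 + 0*(-3.2704) + 5 = 58.4776
Step 2: Evaluate g(x).
g(-3.2704) = 3*-3.2704 - 2 = -11.8112
Step 3: Compute Lagrangian.
L = 58.4776 + 11*-11.8112 = -71.4456


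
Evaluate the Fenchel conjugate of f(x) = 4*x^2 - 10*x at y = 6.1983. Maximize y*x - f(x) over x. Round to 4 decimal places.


f*(y) = sup_x {y*x - a*x^2 - b*x} = sup_x {(y-b)*x - a*x^2}
FOC: (y - b) - 2a*x = 0 => x* = (y - b)/(2a)
x* = (6.1983 + 10)/(2*4) = 2.0248
f*(6.1983) = (y-b)^2/(4a) = (6.1983 + 10)^2/(4*4)
= 262.3849/16 = 16.3991


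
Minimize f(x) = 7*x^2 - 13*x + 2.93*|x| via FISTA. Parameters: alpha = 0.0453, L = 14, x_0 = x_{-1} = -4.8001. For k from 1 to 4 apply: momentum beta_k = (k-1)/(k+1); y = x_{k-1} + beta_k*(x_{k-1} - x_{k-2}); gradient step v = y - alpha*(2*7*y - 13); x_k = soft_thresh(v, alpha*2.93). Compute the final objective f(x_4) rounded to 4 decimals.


FISTA on f(x) = 7*x^2 - 13*x + 2.93*|x|
L = 14, alpha = 0.0453
Iteration 1: beta = 0.0, y = -4.8001 + 0.0*(-4.8001 + 4.8001) = -4.8001
  grad(y) = -80.2014, v = y - alpha*grad = -1.167
  prox(v) = soft_thresh(-1.167, 0.1327) = -1.0342
Iteration 2: beta = 0.3333, y = -1.0342 + 0.3333*(-1.0342 + 4.8001) = 0.221
  grad(y) = -9.9055, v = y - alpha*grad = 0.6698
  prox(v) = soft_thresh(0.6698, 0.1327) = 0.537
Iteration 3: beta = 0.5, y = 0.537 + 0.5*(0.537 + 1.0342) = 1.3227
  grad(y) = 5.5173, v = y - alpha*grad = 1.0727
  prox(v) = soft_thresh(1.0727, 0.1327) = 0.94
Iteration 4: beta = 0.6, y = 0.94 + 0.6*(0.94 - 0.537) = 1.1818
  grad(y) = 3.545, v = y - alpha*grad = 1.0212
  prox(v) = soft_thresh(1.0212, 0.1327) = 0.8885
f(x_4) = 7*0.8885^2 - 13*0.8885 + 2.93*|0.8885| = -3.4212


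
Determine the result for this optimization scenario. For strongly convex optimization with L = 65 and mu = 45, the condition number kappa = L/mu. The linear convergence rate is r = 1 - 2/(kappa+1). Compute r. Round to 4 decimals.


Step 1: Compute the condition number.
kappa = L/mu = 65/45 = 1.4444
Step 2: Compute the convergence rate.
r = 1 - 2/(kappa + 1) = 1 - 2*mu/(L + mu) = (L - mu)/(L + mu) = 20/110 = 0.1818


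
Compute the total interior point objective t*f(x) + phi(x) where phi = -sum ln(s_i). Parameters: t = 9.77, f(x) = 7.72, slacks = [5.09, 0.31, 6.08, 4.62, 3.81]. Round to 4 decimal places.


Step 1: Compute log-barrier.
ln values: [1.6273, -1.1712, 1.805, 1.5304, 1.3376]
phi = -(1.6273 - 1.1712 + 1.805 + 1.5304 + 1.3376) = -5.1291
Step 2: Compute augmented objective.
t*f(x) = 9.77*7.72 = 75.4244
Total = 75.4244 - 5.1291 = 70.2953


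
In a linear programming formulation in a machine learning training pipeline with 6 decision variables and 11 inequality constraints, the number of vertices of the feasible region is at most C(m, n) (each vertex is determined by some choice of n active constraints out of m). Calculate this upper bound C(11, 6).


Each vertex corresponds to some choice of n active constraints out of m, so the number of vertices is at most C(m, n) = m! / (n!(m-n)!).
m = 11, n = 6
Numerator: 11 * 10 * 9 * 8 * 7 * 6
Denominator: 6! = 720
C(11, 6) = 462


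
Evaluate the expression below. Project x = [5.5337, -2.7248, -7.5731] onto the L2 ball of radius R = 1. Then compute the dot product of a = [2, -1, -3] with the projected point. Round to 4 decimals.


Step 1: Compute ||x|| (intermediates to 6 decimals).
||x|| = sqrt(5.5337^2 + (-2.7248)^2 + (-7.5731)^2) = 9.767201
Step 2: Project.
Since ||x|| > R, scale = R/||x|| = 1/9.767201 = 0.102383, proj(x) = scale * x
proj(x) = [0.566557, -0.278973, -0.775357]
Step 3: Dot product.
a^T * proj(x) = 2*0.566557 - 1*(-0.278973) - 3*(-0.775357) = 3.7382


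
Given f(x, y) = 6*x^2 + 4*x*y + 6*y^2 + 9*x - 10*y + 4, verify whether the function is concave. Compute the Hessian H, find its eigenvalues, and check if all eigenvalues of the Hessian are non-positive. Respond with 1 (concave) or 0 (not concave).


The Hessian of f(x,y) = 6*x^2 + 4*x*y + 6*y^2 + 9*x - 10*y + 4 is:
H = [[12, 4], [4, 12]]
Trace = 12 + 12 = 24
Determinant = 12*12 - (4)^2 = 128
Discriminant = (24)^2 - 4*128 = 64.0
Eigenvalues: lambda_1 = 8.0, lambda_2 = 16.0
The function is not concave.

0


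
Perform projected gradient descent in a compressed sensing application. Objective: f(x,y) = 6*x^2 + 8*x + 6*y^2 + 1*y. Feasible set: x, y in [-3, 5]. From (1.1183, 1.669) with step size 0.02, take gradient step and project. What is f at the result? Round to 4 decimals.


Step 1: Compute gradient at (1.1183, 1.669).
grad_x = 2*6*1.1183 + 8 = 21.4196
grad_y = 2*6*1.669 + 1 = 21.028
Step 2: Gradient step.
x_raw = 1.1183 - 0.02*21.4196 = 0.6899
y_raw = 1.669 - 0.02*21.028 = 1.2484
Step 3: Project onto [-3, 5].
x_proj = clip(0.6899) = 0.6899
y_proj = clip(1.2484) = 1.2484
Step 4: Evaluate f.
f(0.6899, 1.2484) = 18.9752


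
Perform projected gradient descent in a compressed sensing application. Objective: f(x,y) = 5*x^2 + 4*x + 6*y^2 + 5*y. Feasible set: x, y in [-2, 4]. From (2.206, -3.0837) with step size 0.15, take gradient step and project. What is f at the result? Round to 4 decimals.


Step 1: Compute gradient at (2.206, -3.0837).
grad_x = 2*5*2.206 + 4 = 26.06
grad_y = 2*6*-3.0837 + 5 = -32.0044
Step 2: Gradient step.
x_raw = 2.206 - 0.15*26.06 = -1.703
y_raw = -3.0837 - 0.15*-32.0044 = 1.717
Step 3: Project onto [-2, 4].
x_proj = clip(-1.703) = -1.703
y_proj = clip(1.717) = 1.717
Step 4: Evaluate f.
f(-1.703, 1.717) = 33.9616


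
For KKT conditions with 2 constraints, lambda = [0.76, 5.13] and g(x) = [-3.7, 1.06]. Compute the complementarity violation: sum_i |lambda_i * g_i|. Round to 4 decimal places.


KKT complementary slackness check:
lambda_1 * g_1 = 0.76 * -3.7 = -2.812
lambda_2 * g_2 = 5.13 * 1.06 = 5.4378
Total violation = 2.812 + 5.4378 = 8.2498
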